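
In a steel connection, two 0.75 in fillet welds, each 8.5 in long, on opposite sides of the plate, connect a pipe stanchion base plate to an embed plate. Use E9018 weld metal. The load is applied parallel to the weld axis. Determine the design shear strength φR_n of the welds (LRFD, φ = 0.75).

E90XX → F_EXX = 90 ksi.
Effective throat t_e = 0.707 × 0.75 = 0.5302 in.
Total length L = 17 in; A_we = 0.5302 × 17 = 9.014 in².
F_nw = 0.6 F_EXX = 0.6 × 90 = 54 ksi.
φR_n = 0.75 × 54 × 9.014 = 365.1 kip.

φR_n ≈ 365 kip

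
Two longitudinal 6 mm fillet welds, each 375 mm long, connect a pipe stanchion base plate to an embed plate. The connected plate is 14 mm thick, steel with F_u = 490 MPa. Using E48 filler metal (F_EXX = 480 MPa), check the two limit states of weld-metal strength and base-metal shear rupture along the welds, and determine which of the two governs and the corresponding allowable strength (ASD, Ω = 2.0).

t_e = 0.707 × 6 = 4.242 mm; L = 750 mm.
Weld metal: R_n/Ω = (1/2.0) × 0.6 × 480 × 4.242 × 750 × 10⁻³ = 458.1 kN.
Base metal (shear rupture): R_n/Ω = (1/2.0) × 0.6 × 490 × 14 × 750 × 10⁻³ = 1544 kN.
Governing: weld metal.

R_n/Ω ≈ 458 kN (weld metal governs)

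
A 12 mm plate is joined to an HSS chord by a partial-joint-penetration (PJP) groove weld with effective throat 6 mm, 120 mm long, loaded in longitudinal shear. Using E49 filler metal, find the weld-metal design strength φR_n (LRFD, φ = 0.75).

E49XX → F_EXX = 490 MPa.
Effective throat (given) t_e = 6 mm.
A_we = 6 × 120 = 720 mm².
F_nw = 0.6 F_EXX = 294 MPa.
φR_n = 0.75 × 294 × 720 × 10⁻³ = 158.8 kN.

φR_n ≈ 159 kN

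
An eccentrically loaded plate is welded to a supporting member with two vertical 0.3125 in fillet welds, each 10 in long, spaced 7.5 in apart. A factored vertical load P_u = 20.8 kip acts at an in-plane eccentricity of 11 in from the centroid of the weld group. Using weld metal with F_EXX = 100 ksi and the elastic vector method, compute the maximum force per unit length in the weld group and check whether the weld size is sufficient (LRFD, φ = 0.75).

f_max ≈ 3.91 kip/in; adequate

Total weld length L_w = 20 in. Treat welds as unit-width lines.
Polar moment about centroid: J = 2[d³/12 + d(b/2)²] = 2[10³/12 + 10×3.75²] = 447.9 in³.
Direct shear f_v = P/L_w = 20.8 / 20 = 1.04 kip/in (vertical).
Torsion M = P·e = 20.8 × 11 = 228.8 kip·in.
Critical point at (x, y) = (3.75, 5) from centroid. f_tx = M·y/J = 2.554 kip/in; f_ty = M·x/J = 1.916 kip/in.
Resultant f_max = √[f_tx² + (f_v + f_ty)²] = √[2.554² + (1.04 + 1.916)²] = 3.906 kip/in.
Capacity per unit length: φr_n = 0.75 × 0.6 × 100 × (0.707 × 0.3125) = 9.942 kip/in.
3.906 ≤ 9.942 → adequate.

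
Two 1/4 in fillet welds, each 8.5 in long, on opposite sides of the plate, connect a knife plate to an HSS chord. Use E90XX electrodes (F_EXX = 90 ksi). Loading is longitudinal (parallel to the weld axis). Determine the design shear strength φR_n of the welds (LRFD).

φR_n ≈ 122 kips

Effective throat t_e = 0.707 × 0.25 = 0.1767 in.
Total length L = 17 in; A_we = 0.1767 × 17 = 3.005 in².
F_nw = 0.6 F_EXX = 0.6 × 90 = 54 ksi.
φR_n = 0.75 × 54 × 3.005 = 121.7 kips.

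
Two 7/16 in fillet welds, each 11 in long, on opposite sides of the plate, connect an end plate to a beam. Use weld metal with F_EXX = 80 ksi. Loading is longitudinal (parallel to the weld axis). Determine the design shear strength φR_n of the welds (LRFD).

φR_n ≈ 245 kips

Effective throat t_e = 0.707 × 0.4375 = 0.3093 in.
Total length L = 22 in; A_we = 0.3093 × 22 = 6.805 in².
F_nw = 0.6 F_EXX = 0.6 × 80 = 48 ksi.
φR_n = 0.75 × 48 × 6.805 = 245 kips.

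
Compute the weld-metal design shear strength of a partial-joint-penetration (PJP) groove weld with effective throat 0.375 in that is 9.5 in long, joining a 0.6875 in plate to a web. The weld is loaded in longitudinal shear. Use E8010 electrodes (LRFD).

φR_n ≈ 128 kips

E80XX → F_EXX = 80 ksi.
Effective throat (given) t_e = 0.375 in.
A_we = 0.375 × 9.5 = 3.562 in².
F_nw = 0.6 F_EXX = 48 ksi.
φR_n = 0.75 × 48 × 3.562 = 128.2 kips.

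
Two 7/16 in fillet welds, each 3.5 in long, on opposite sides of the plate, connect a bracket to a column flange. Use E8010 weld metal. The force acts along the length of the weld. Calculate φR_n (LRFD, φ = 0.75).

φR_n ≈ 77.9 kips

E80XX → F_EXX = 80 ksi.
Effective throat t_e = 0.707 × 0.4375 = 0.3093 in.
Total length L = 7 in; A_we = 0.3093 × 7 = 2.165 in².
F_nw = 0.6 F_EXX = 0.6 × 80 = 48 ksi.
φR_n = 0.75 × 48 × 2.165 = 77.95 kips.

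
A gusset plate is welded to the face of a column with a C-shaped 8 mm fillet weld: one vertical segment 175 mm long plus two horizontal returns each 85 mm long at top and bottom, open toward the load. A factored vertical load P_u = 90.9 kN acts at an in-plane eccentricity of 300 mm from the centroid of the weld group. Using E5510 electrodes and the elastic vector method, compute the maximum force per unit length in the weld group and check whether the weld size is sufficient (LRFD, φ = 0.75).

E55XX → F_EXX = 550 MPa.
Total weld length L_w = 345 mm. Treat welds as unit-width lines.
Centroid: x̄ = 2×85×42.5 / 345 = 20.94 mm from the vertical weld.
Polar moment about centroid: J = I_x + I_y = [175³/12 + 2×85×87.5²] + [175×20.94² + 2(85³/12 + 85×21.56²)] = 2006000 mm³.
Direct shear f_v = P/L_w = 90.9×10³ / 345 = 263.5 N/mm (vertical).
Torsion M = P·e = 90.9×10³ × 300 = 27270000 N·mm.
Critical point at (x, y) = (64.06, 87.5) from centroid. f_tx = M·y/J = 1189 N/mm; f_ty = M·x/J = 870.7 N/mm.
Resultant f_max = √[f_tx² + (f_v + f_ty)²] = √[1189² + (263.5 + 870.7)²] = 1643 N/mm.
Capacity per unit length: φr_n = 0.75 × 0.6 × 550 × (0.707 × 8) = 1400 N/mm.
1643 > 1400 → NOT adequate.

f_max ≈ 1640 N/mm; NOT adequate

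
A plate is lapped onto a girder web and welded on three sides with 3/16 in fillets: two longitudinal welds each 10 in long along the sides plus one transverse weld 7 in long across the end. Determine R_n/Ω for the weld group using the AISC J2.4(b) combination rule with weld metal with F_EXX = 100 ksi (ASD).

t_e = 0.707 × 0.1875 = 0.1326 in.
R_nwl = 0.6 × 100 × 0.1326 × 20 = 159.1 kip (longitudinal, 2 welds).
R_nwt = 0.6 × 100 × 0.1326 × 7 = 55.68 kip (transverse, base value).
(i) R_nwl + R_nwt = 214.8 kip; (ii) 0.85 R_nwl + 1.5 R_nwt = 218.7 kip.
R_n = max = 218.7 kip [governs: (ii)]; R_n/Ω = 109.4 kip.

R_n/Ω ≈ 109 kip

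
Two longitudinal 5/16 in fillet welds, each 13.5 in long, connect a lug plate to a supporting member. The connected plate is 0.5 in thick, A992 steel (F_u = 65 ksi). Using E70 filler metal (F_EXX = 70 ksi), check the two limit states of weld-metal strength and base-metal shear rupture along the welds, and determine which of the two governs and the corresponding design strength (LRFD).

φR_n ≈ 188 kip (weld metal governs)

t_e = 0.707 × 0.3125 = 0.2209 in; L = 27 in.
Weld metal: φR_n = 0.75 × 0.6 × 70 × 0.2209 × 27 = 187.9 kip.
Base metal (shear rupture): φR_n = 0.75 × 0.6 × 65 × 0.5 × 27 = 394.9 kip.
Governing: weld metal.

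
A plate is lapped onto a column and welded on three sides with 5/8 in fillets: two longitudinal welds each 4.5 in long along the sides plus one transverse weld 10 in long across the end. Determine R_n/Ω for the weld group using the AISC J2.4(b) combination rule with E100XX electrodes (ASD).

R_n/Ω ≈ 300 kip

E100XX → F_EXX = 100 ksi.
t_e = 0.707 × 0.625 = 0.4419 in.
R_nwl = 0.6 × 100 × 0.4419 × 9 = 238.6 kip (longitudinal, 2 welds).
R_nwt = 0.6 × 100 × 0.4419 × 10 = 265.1 kip (transverse, base value).
(i) R_nwl + R_nwt = 503.7 kip; (ii) 0.85 R_nwl + 1.5 R_nwt = 600.5 kip.
R_n = max = 600.5 kip [governs: (ii)]; R_n/Ω = 300.3 kip.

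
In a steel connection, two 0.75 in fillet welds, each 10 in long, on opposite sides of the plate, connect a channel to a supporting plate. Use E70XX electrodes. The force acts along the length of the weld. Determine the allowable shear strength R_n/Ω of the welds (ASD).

E70XX → F_EXX = 70 ksi.
Effective throat t_e = 0.707 × 0.75 = 0.5302 in.
Total length L = 20 in; A_we = 0.5302 × 20 = 10.61 in².
F_nw = 0.6 F_EXX = 0.6 × 70 = 42 ksi.
R_n = 42 × 10.61 = 445.4 kip; R_n/Ω = 445.4/2.0 = 222.7 kip.

R_n/Ω ≈ 223 kip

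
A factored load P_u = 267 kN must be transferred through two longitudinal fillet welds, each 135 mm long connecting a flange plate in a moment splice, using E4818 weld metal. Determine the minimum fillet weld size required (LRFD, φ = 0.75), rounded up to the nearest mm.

E48XX → F_EXX = 480 MPa.
Total weld length L = 270 mm.
Required throat t_e = P_u / (φ × 0.6 F_EXX × L) = 267 / (0.75 × 0.6 × 480 × 270 × 10⁻³) = 4.578 mm.
Required leg w = t_e / 0.707 = 6.476 mm → use 7 mm.

w = 7 mm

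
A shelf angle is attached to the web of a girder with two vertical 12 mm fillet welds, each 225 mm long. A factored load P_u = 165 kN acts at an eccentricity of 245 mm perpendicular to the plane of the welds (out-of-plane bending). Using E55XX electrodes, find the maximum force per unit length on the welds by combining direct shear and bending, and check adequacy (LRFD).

f_max ≈ 2420 N/mm; NOT adequate

E55XX → F_EXX = 550 MPa.
L_w = 2 × 225 = 450 mm; section modulus (unit throat) S = 2 × L²/6 = 16880 mm².
Direct shear f_v = P/L_w = 165×10³/450 = 366.7 N/mm.
Moment M = P × e = 165×10³ × 245 = 40425000 N·mm; bending f_b = M/S = 2396 N/mm.
f_max = √(f_v² + f_b²) = √(366.7² + 2396²) = 2423 N/mm.
φr_n = 0.75 × 0.6 × 550 × (0.707 × 12) = 2100 N/mm → NOT adequate.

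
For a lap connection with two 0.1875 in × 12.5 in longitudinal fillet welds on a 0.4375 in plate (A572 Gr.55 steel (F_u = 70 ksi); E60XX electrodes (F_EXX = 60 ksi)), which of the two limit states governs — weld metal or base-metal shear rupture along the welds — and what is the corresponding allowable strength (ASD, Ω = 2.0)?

t_e = 0.707 × 0.1875 = 0.1326 in; L = 25 in.
Weld metal: R_n/Ω = (1/2.0) × 0.6 × 60 × 0.1326 × 25 = 59.65 kips.
Base metal (shear rupture): R_n/Ω = (1/2.0) × 0.6 × 70 × 0.4375 × 25 = 229.7 kips.
Governing: weld metal.

R_n/Ω ≈ 59.7 kips (weld metal governs)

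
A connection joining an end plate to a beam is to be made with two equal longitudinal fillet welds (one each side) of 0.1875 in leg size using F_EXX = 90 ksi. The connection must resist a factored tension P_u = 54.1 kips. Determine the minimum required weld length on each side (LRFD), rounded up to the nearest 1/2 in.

Throat t_e = 0.707 × 0.1875 = 0.1326 in.
φr_n = 0.75 × 0.6 × 90 × 0.1326 = 5.369 kips/in.
L_req = P_u / φr_n = 54.1 / 5.369 = 10.08 in total.
Per side: 10.08 / 2 = 5.038 in.
Round up → use L = 5.5 in on each side.

L = 5.5 in on each side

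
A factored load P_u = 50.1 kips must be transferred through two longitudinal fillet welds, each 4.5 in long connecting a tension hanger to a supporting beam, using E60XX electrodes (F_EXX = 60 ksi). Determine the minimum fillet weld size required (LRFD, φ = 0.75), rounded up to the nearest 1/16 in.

Total weld length L = 9 in.
Required throat t_e = P_u / (φ × 0.6 F_EXX × L) = 50.1 / (0.75 × 0.6 × 60 × 9) = 0.2062 in.
Required leg w = t_e / 0.707 = 0.2916 in → use 5/16 in.

w = 5/16 in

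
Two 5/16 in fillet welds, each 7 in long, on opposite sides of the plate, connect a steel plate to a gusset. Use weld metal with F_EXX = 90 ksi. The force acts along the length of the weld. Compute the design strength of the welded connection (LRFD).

φR_n ≈ 125 kips

Effective throat t_e = 0.707 × 0.3125 = 0.2209 in.
Total length L = 14 in; A_we = 0.2209 × 14 = 3.093 in².
F_nw = 0.6 F_EXX = 0.6 × 90 = 54 ksi.
φR_n = 0.75 × 54 × 3.093 = 125.3 kips.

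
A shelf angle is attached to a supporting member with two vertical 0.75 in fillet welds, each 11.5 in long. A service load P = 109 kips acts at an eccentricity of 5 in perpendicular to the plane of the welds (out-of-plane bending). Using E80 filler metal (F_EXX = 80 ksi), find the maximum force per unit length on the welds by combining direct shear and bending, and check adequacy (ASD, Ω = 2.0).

f_max ≈ 13.2 kip/in; NOT adequate

L_w = 2 × 11.5 = 23 in; section modulus (unit throat) S = 2 × L²/6 = 44.08 in².
Direct shear f_v = P/L_w = 109/23 = 4.739 kip/in.
Moment M = P × e = 109 × 5 = 545 kip·in; bending f_b = M/S = 12.36 kip/in.
f_max = √(f_v² + f_b²) = √(4.739² + 12.36²) = 13.24 kip/in.
r_n/Ω = (1/2.0) × 0.6 × 80 × (0.707 × 0.75) = 12.73 kip/in → NOT adequate.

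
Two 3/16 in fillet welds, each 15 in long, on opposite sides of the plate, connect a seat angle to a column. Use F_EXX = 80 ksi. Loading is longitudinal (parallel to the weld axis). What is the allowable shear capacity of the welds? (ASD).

Effective throat t_e = 0.707 × 0.1875 = 0.1326 in.
Total length L = 30 in; A_we = 0.1326 × 30 = 3.977 in².
F_nw = 0.6 F_EXX = 0.6 × 80 = 48 ksi.
R_n = 48 × 3.977 = 190.9 kips; R_n/Ω = 190.9/2.0 = 95.45 kips.

R_n/Ω ≈ 95.4 kips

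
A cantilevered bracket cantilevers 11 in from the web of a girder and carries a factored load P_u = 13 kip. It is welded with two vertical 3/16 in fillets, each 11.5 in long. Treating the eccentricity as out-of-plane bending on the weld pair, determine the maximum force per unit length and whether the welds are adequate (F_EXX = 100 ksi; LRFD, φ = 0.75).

L_w = 2 × 11.5 = 23 in; section modulus (unit throat) S = 2 × L²/6 = 44.08 in².
Direct shear f_v = P/L_w = 13/23 = 0.5652 kip/in.
Moment M = P × e = 13 × 11 = 143 kip·in; bending f_b = M/S = 3.244 kip/in.
f_max = √(f_v² + f_b²) = √(0.5652² + 3.244²) = 3.293 kip/in.
φr_n = 0.75 × 0.6 × 100 × (0.707 × 0.1875) = 5.965 kip/in → adequate.

f_max ≈ 3.29 kip/in; adequate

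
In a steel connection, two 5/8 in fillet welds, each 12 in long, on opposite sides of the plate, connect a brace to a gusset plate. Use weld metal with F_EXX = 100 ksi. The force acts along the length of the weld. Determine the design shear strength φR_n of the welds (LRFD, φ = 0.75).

φR_n ≈ 477 kip

Effective throat t_e = 0.707 × 0.625 = 0.4419 in.
Total length L = 24 in; A_we = 0.4419 × 24 = 10.6 in².
F_nw = 0.6 F_EXX = 0.6 × 100 = 60 ksi.
φR_n = 0.75 × 60 × 10.6 = 477.2 kip.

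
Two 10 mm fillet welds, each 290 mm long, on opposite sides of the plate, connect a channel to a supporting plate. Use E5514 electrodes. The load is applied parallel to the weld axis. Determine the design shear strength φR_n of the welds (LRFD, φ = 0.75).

E55XX → F_EXX = 550 MPa.
Effective throat t_e = 0.707 × 10 = 7.07 mm.
Total length L = 580 mm; A_we = 7.07 × 580 = 4101 mm².
F_nw = 0.6 F_EXX = 0.6 × 550 = 330 MPa.
φR_n = 0.75 × 330 × 4101 × 10⁻³ = 1015 kN.

φR_n ≈ 1010 kN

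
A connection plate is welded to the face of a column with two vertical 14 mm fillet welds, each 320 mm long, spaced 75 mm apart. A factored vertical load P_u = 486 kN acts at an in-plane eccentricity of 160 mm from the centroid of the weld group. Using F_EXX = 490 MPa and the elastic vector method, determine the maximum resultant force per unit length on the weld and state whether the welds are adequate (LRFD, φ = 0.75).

Total weld length L_w = 640 mm. Treat welds as unit-width lines.
Polar moment about centroid: J = 2[d³/12 + d(b/2)²] = 2[320³/12 + 320×37.5²] = 6361000 mm³.
Direct shear f_v = P/L_w = 486×10³ / 640 = 759.4 N/mm (vertical).
Torsion M = P·e = 486×10³ × 160 = 77760000 N·mm.
Critical point at (x, y) = (37.5, 160) from centroid. f_tx = M·y/J = 1956 N/mm; f_ty = M·x/J = 458.4 N/mm.
Resultant f_max = √[f_tx² + (f_v + f_ty)²] = √[1956² + (759.4 + 458.4)²] = 2304 N/mm.
Capacity per unit length: φr_n = 0.75 × 0.6 × 490 × (0.707 × 14) = 2183 N/mm.
2304 > 2183 → NOT adequate.

f_max ≈ 2300 N/mm; NOT adequate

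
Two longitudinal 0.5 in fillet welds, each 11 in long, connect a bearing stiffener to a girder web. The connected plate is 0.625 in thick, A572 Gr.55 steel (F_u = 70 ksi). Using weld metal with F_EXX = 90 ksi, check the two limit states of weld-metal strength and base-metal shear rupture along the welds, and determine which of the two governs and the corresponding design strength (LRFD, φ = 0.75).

t_e = 0.707 × 0.5 = 0.3535 in; L = 22 in.
Weld metal: φR_n = 0.75 × 0.6 × 90 × 0.3535 × 22 = 315 kip.
Base metal (shear rupture): φR_n = 0.75 × 0.6 × 70 × 0.625 × 22 = 433.1 kip.
Governing: weld metal.

φR_n ≈ 315 kip (weld metal governs)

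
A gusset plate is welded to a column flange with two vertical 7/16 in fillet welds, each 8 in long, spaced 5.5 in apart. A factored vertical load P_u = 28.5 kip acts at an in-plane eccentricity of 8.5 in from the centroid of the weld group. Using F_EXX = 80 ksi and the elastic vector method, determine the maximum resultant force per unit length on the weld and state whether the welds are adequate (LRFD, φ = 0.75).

f_max ≈ 6.87 kip/in; adequate

Total weld length L_w = 16 in. Treat welds as unit-width lines.
Polar moment about centroid: J = 2[d³/12 + d(b/2)²] = 2[8³/12 + 8×2.75²] = 206.3 in³.
Direct shear f_v = P/L_w = 28.5 / 16 = 1.781 kip/in (vertical).
Torsion M = P·e = 28.5 × 8.5 = 242.25 kip·in.
Critical point at (x, y) = (2.75, 4) from centroid. f_tx = M·y/J = 4.696 kip/in; f_ty = M·x/J = 3.229 kip/in.
Resultant f_max = √[f_tx² + (f_v + f_ty)²] = √[4.696² + (1.781 + 3.229)²] = 6.867 kip/in.
Capacity per unit length: φr_n = 0.75 × 0.6 × 80 × (0.707 × 0.4375) = 11.14 kip/in.
6.867 ≤ 11.14 → adequate.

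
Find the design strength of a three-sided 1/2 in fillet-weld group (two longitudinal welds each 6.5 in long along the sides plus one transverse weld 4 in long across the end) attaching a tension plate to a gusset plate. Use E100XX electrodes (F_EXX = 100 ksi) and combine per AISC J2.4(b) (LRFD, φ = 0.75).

φR_n ≈ 271 kip

t_e = 0.707 × 0.5 = 0.3535 in.
R_nwl = 0.6 × 100 × 0.3535 × 13 = 275.7 kip (longitudinal, 2 welds).
R_nwt = 0.6 × 100 × 0.3535 × 4 = 84.84 kip (transverse, base value).
(i) R_nwl + R_nwt = 360.6 kip; (ii) 0.85 R_nwl + 1.5 R_nwt = 361.6 kip.
R_n = max = 361.6 kip [governs: (ii)]; φR_n = 271.2 kip.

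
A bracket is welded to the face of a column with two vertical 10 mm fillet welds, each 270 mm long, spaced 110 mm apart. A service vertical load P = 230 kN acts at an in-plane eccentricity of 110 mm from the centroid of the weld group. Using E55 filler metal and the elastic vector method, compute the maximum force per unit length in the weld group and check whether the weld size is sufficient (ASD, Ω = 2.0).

E55XX → F_EXX = 550 MPa.
Total weld length L_w = 540 mm. Treat welds as unit-width lines.
Polar moment about centroid: J = 2[d³/12 + d(b/2)²] = 2[270³/12 + 270×55²] = 4914000 mm³.
Direct shear f_v = P/L_w = 230×10³ / 540 = 425.9 N/mm (vertical).
Torsion M = P·e = 230×10³ × 110 = 25300000 N·mm.
Critical point at (x, y) = (55, 135) from centroid. f_tx = M·y/J = 695.1 N/mm; f_ty = M·x/J = 283.2 N/mm.
Resultant f_max = √[f_tx² + (f_v + f_ty)²] = √[695.1² + (425.9 + 283.2)²] = 992.9 N/mm.
Capacity per unit length: r_n/Ω = (1/2.0) × 0.6 × 550 × (0.707 × 10) = 1167 N/mm.
992.9 ≤ 1167 → adequate.

f_max ≈ 993 N/mm; adequate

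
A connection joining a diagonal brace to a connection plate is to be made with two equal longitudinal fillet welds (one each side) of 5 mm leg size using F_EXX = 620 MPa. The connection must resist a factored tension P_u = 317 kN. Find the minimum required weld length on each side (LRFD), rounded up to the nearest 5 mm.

L = 165 mm on each side

Throat t_e = 0.707 × 5 = 3.535 mm.
φr_n = 0.75 × 0.6 × 620 × 3.535 × 10⁻³ = 0.9863 kN/mm.
L_req = P_u / φr_n = 317 / 0.9863 = 321.4 mm total.
Per side: 321.4 / 2 = 160.7 mm.
Round up → use L = 165 mm on each side.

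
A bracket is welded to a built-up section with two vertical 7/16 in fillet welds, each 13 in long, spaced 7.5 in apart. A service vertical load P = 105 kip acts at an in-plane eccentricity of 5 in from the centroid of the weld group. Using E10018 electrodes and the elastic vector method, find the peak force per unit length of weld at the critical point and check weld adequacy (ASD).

f_max ≈ 8.19 kip/in; adequate

E100XX → F_EXX = 100 ksi.
Total weld length L_w = 26 in. Treat welds as unit-width lines.
Polar moment about centroid: J = 2[d³/12 + d(b/2)²] = 2[13³/12 + 13×3.75²] = 731.8 in³.
Direct shear f_v = P/L_w = 105 / 26 = 4.038 kip/in (vertical).
Torsion M = P·e = 105 × 5 = 525 kip·in.
Critical point at (x, y) = (3.75, 6.5) from centroid. f_tx = M·y/J = 4.663 kip/in; f_ty = M·x/J = 2.69 kip/in.
Resultant f_max = √[f_tx² + (f_v + f_ty)²] = √[4.663² + (4.038 + 2.69)²] = 8.187 kip/in.
Capacity per unit length: r_n/Ω = (1/2.0) × 0.6 × 100 × (0.707 × 0.4375) = 9.279 kip/in.
8.187 ≤ 9.279 → adequate.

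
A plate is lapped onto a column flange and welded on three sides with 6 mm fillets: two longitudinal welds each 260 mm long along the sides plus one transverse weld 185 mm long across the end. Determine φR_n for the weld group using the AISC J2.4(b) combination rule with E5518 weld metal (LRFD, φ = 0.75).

E55XX → F_EXX = 550 MPa.
t_e = 0.707 × 6 = 4.242 mm.
R_nwl = 0.6 × 550 × 4.242 × 520 × 10⁻³ = 727.9 kN (longitudinal, 2 welds).
R_nwt = 0.6 × 550 × 4.242 × 185 × 10⁻³ = 259 kN (transverse, base value).
(i) R_nwl + R_nwt = 986.9 kN; (ii) 0.85 R_nwl + 1.5 R_nwt = 1007 kN.
R_n = max = 1007 kN [governs: (ii)]; φR_n = 755.4 kN.

φR_n ≈ 755 kN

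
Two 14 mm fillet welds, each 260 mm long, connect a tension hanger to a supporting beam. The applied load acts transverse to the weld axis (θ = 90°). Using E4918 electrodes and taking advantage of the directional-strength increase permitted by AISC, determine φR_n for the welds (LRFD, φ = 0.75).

E49XX → F_EXX = 490 MPa.
t_e = 0.707 × 14 = 9.898 mm; A_we = 9.898 × 520 = 5147 mm².
Directional factor: 1.0 + 0.5 sin^1.5(90°) = 1.5.
F_nw = 0.6 × 490 × 1.5 = 441 MPa.
φR_n = 0.75 × 441 × 5147 × 10⁻³ = 1702 kN.

φR_n ≈ 1700 kN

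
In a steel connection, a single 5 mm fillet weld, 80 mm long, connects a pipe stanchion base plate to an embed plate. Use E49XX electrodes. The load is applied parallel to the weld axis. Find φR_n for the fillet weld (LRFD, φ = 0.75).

E49XX → F_EXX = 490 MPa.
Effective throat t_e = 0.707 × 5 = 3.535 mm.
Total length L = 80 mm; A_we = 3.535 × 80 = 282.8 mm².
F_nw = 0.6 F_EXX = 0.6 × 490 = 294 MPa.
φR_n = 0.75 × 294 × 282.8 × 10⁻³ = 62.36 kN.

φR_n ≈ 62.4 kN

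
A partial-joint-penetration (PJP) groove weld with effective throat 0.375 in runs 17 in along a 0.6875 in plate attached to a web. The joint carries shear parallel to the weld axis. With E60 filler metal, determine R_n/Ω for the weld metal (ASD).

E60XX → F_EXX = 60 ksi.
Effective throat (given) t_e = 0.375 in.
A_we = 0.375 × 17 = 6.375 in².
F_nw = 0.6 F_EXX = 36 ksi.
R_n/Ω = (36 × 6.375) / 2.0 = 114.8 kips.

R_n/Ω ≈ 115 kips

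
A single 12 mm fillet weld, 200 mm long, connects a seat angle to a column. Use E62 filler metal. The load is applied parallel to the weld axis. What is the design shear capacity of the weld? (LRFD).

φR_n ≈ 473 kN

E62XX → F_EXX = 620 MPa.
Effective throat t_e = 0.707 × 12 = 8.484 mm.
Total length L = 200 mm; A_we = 8.484 × 200 = 1697 mm².
F_nw = 0.6 F_EXX = 0.6 × 620 = 372 MPa.
φR_n = 0.75 × 372 × 1697 × 10⁻³ = 473.4 kN.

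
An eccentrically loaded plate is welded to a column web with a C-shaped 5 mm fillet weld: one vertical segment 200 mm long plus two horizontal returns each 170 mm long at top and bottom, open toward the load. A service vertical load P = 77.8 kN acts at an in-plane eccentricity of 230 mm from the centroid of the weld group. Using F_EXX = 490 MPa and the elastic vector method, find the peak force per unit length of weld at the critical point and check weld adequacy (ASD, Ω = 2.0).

Total weld length L_w = 540 mm. Treat welds as unit-width lines.
Centroid: x̄ = 2×170×85 / 540 = 53.52 mm from the vertical weld.
Polar moment about centroid: J = I_x + I_y = [200³/12 + 2×170×100²] + [200×53.52² + 2(170³/12 + 170×31.48²)] = 5795000 mm³.
Direct shear f_v = P/L_w = 77.8×10³ / 540 = 144.1 N/mm (vertical).
Torsion M = P·e = 77.8×10³ × 230 = 17894000 N·mm.
Critical point at (x, y) = (116.5, 100) from centroid. f_tx = M·y/J = 308.8 N/mm; f_ty = M·x/J = 359.7 N/mm.
Resultant f_max = √[f_tx² + (f_v + f_ty)²] = √[308.8² + (144.1 + 359.7)²] = 590.8 N/mm.
Capacity per unit length: r_n/Ω = (1/2.0) × 0.6 × 490 × (0.707 × 5) = 519.6 N/mm.
590.8 > 519.6 → NOT adequate.

f_max ≈ 591 N/mm; NOT adequate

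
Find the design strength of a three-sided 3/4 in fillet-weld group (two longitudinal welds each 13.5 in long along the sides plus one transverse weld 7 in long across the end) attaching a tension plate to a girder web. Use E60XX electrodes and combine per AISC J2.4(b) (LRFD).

φR_n ≈ 487 kip

E60XX → F_EXX = 60 ksi.
t_e = 0.707 × 0.75 = 0.5302 in.
R_nwl = 0.6 × 60 × 0.5302 × 27 = 515.4 kip (longitudinal, 2 welds).
R_nwt = 0.6 × 60 × 0.5302 × 7 = 133.6 kip (transverse, base value).
(i) R_nwl + R_nwt = 649 kip; (ii) 0.85 R_nwl + 1.5 R_nwt = 638.5 kip.
R_n = max = 649 kip [governs: (i)]; φR_n = 486.8 kip.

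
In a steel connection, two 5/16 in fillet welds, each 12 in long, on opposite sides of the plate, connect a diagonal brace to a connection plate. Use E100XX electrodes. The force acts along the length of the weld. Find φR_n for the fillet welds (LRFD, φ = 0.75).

φR_n ≈ 239 kip

E100XX → F_EXX = 100 ksi.
Effective throat t_e = 0.707 × 0.3125 = 0.2209 in.
Total length L = 24 in; A_we = 0.2209 × 24 = 5.302 in².
F_nw = 0.6 F_EXX = 0.6 × 100 = 60 ksi.
φR_n = 0.75 × 60 × 5.302 = 238.6 kip.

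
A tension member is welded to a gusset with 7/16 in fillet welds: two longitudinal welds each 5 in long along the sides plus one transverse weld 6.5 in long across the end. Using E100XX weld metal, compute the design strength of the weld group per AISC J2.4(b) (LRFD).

E100XX → F_EXX = 100 ksi.
t_e = 0.707 × 0.4375 = 0.3093 in.
R_nwl = 0.6 × 100 × 0.3093 × 10 = 185.6 kips (longitudinal, 2 welds).
R_nwt = 0.6 × 100 × 0.3093 × 6.5 = 120.6 kips (transverse, base value).
(i) R_nwl + R_nwt = 306.2 kips; (ii) 0.85 R_nwl + 1.5 R_nwt = 338.7 kips.
R_n = max = 338.7 kips [governs: (ii)]; φR_n = 254 kips.

φR_n ≈ 254 kips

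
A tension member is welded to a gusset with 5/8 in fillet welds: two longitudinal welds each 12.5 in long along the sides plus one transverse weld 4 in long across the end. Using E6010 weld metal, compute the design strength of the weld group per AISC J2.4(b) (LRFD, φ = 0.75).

φR_n ≈ 346 kip

E60XX → F_EXX = 60 ksi.
t_e = 0.707 × 0.625 = 0.4419 in.
R_nwl = 0.6 × 60 × 0.4419 × 25 = 397.7 kip (longitudinal, 2 welds).
R_nwt = 0.6 × 60 × 0.4419 × 4 = 63.63 kip (transverse, base value).
(i) R_nwl + R_nwt = 461.3 kip; (ii) 0.85 R_nwl + 1.5 R_nwt = 433.5 kip.
R_n = max = 461.3 kip [governs: (i)]; φR_n = 346 kip.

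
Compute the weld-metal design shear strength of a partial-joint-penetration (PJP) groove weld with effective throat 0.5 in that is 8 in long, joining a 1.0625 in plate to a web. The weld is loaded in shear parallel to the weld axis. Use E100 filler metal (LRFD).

E100XX → F_EXX = 100 ksi.
Effective throat (given) t_e = 0.5 in.
A_we = 0.5 × 8 = 4 in².
F_nw = 0.6 F_EXX = 60 ksi.
φR_n = 0.75 × 60 × 4 = 180 kip.

φR_n ≈ 180 kip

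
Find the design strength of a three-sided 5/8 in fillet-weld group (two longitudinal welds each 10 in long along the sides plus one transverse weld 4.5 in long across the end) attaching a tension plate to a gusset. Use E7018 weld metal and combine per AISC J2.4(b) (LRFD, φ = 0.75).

φR_n ≈ 341 kip

E70XX → F_EXX = 70 ksi.
t_e = 0.707 × 0.625 = 0.4419 in.
R_nwl = 0.6 × 70 × 0.4419 × 20 = 371.2 kip (longitudinal, 2 welds).
R_nwt = 0.6 × 70 × 0.4419 × 4.5 = 83.51 kip (transverse, base value).
(i) R_nwl + R_nwt = 454.7 kip; (ii) 0.85 R_nwl + 1.5 R_nwt = 440.8 kip.
R_n = max = 454.7 kip [governs: (i)]; φR_n = 341 kip.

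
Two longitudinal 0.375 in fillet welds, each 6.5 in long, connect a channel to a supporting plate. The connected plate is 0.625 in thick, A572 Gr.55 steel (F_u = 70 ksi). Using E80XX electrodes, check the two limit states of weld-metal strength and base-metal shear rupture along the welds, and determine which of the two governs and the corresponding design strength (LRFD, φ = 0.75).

E80XX → F_EXX = 80 ksi.
t_e = 0.707 × 0.375 = 0.2651 in; L = 13 in.
Weld metal: φR_n = 0.75 × 0.6 × 80 × 0.2651 × 13 = 124.1 kips.
Base metal (shear rupture): φR_n = 0.75 × 0.6 × 70 × 0.625 × 13 = 255.9 kips.
Governing: weld metal.

φR_n ≈ 124 kips (weld metal governs)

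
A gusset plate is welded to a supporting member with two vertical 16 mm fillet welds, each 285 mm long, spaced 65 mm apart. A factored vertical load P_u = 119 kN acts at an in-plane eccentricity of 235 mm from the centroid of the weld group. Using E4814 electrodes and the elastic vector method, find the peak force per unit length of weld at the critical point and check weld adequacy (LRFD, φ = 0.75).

E48XX → F_EXX = 480 MPa.
Total weld length L_w = 570 mm. Treat welds as unit-width lines.
Polar moment about centroid: J = 2[d³/12 + d(b/2)²] = 2[285³/12 + 285×32.5²] = 4460000 mm³.
Direct shear f_v = P/L_w = 119×10³ / 570 = 208.8 N/mm (vertical).
Torsion M = P·e = 119×10³ × 235 = 27965000 N·mm.
Critical point at (x, y) = (32.5, 142.5) from centroid. f_tx = M·y/J = 893.5 N/mm; f_ty = M·x/J = 203.8 N/mm.
Resultant f_max = √[f_tx² + (f_v + f_ty)²] = √[893.5² + (208.8 + 203.8)²] = 984.1 N/mm.
Capacity per unit length: φr_n = 0.75 × 0.6 × 480 × (0.707 × 16) = 2443 N/mm.
984.1 ≤ 2443 → adequate.

f_max ≈ 984 N/mm; adequate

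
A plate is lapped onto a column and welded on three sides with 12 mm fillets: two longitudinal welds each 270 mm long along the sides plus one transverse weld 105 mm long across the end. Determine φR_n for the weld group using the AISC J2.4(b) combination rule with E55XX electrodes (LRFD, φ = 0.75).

φR_n ≈ 1350 kN

E55XX → F_EXX = 550 MPa.
t_e = 0.707 × 12 = 8.484 mm.
R_nwl = 0.6 × 550 × 8.484 × 540 × 10⁻³ = 1512 kN (longitudinal, 2 welds).
R_nwt = 0.6 × 550 × 8.484 × 105 × 10⁻³ = 294 kN (transverse, base value).
(i) R_nwl + R_nwt = 1806 kN; (ii) 0.85 R_nwl + 1.5 R_nwt = 1726 kN.
R_n = max = 1806 kN [governs: (i)]; φR_n = 1354 kN.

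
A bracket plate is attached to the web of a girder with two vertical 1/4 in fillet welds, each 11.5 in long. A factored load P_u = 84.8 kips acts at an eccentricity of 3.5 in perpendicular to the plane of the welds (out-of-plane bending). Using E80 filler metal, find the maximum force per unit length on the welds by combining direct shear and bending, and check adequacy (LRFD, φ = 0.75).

f_max ≈ 7.68 kip/in; NOT adequate

E80XX → F_EXX = 80 ksi.
L_w = 2 × 11.5 = 23 in; section modulus (unit throat) S = 2 × L²/6 = 44.08 in².
Direct shear f_v = P/L_w = 84.8/23 = 3.687 kip/in.
Moment M = P × e = 84.8 × 3.5 = 296.8 kip·in; bending f_b = M/S = 6.733 kip/in.
f_max = √(f_v² + f_b²) = √(3.687² + 6.733²) = 7.676 kip/in.
φr_n = 0.75 × 0.6 × 80 × (0.707 × 0.25) = 6.363 kip/in → NOT adequate.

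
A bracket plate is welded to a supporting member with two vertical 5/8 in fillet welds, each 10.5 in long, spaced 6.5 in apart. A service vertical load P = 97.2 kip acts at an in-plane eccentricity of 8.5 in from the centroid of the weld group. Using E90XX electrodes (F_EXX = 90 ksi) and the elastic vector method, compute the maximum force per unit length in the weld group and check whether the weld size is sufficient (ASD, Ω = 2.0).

Total weld length L_w = 21 in. Treat welds as unit-width lines.
Polar moment about centroid: J = 2[d³/12 + d(b/2)²] = 2[10.5³/12 + 10.5×3.25²] = 414.8 in³.
Direct shear f_v = P/L_w = 97.2 / 21 = 4.629 kip/in (vertical).
Torsion M = P·e = 97.2 × 8.5 = 826.2 kip·in.
Critical point at (x, y) = (3.25, 5.25) from centroid. f_tx = M·y/J = 10.46 kip/in; f_ty = M·x/J = 6.474 kip/in.
Resultant f_max = √[f_tx² + (f_v + f_ty)²] = √[10.46² + (4.629 + 6.474)²] = 15.25 kip/in.
Capacity per unit length: r_n/Ω = (1/2.0) × 0.6 × 90 × (0.707 × 0.625) = 11.93 kip/in.
15.25 > 11.93 → NOT adequate.

f_max ≈ 15.3 kip/in; NOT adequate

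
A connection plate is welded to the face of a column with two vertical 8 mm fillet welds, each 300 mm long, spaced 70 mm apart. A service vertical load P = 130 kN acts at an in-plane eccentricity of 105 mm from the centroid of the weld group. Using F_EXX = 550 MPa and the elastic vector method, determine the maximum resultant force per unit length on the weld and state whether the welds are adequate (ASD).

Total weld length L_w = 600 mm. Treat welds as unit-width lines.
Polar moment about centroid: J = 2[d³/12 + d(b/2)²] = 2[300³/12 + 300×35²] = 5235000 mm³.
Direct shear f_v = P/L_w = 130×10³ / 600 = 216.7 N/mm (vertical).
Torsion M = P·e = 130×10³ × 105 = 13650000 N·mm.
Critical point at (x, y) = (35, 150) from centroid. f_tx = M·y/J = 391.1 N/mm; f_ty = M·x/J = 91.26 N/mm.
Resultant f_max = √[f_tx² + (f_v + f_ty)²] = √[391.1² + (216.7 + 91.26)²] = 497.8 N/mm.
Capacity per unit length: r_n/Ω = (1/2.0) × 0.6 × 550 × (0.707 × 8) = 933.2 N/mm.
497.8 ≤ 933.2 → adequate.

f_max ≈ 498 N/mm; adequate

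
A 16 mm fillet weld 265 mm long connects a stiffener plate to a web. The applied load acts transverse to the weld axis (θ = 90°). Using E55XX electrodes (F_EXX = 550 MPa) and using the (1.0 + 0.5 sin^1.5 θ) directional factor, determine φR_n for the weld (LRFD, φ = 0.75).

φR_n ≈ 1110 kN

t_e = 0.707 × 16 = 11.31 mm; A_we = 11.31 × 265 = 2998 mm².
Directional factor: 1.0 + 0.5 sin^1.5(90°) = 1.5.
F_nw = 0.6 × 550 × 1.5 = 495 MPa.
φR_n = 0.75 × 495 × 2998 × 10⁻³ = 1113 kN.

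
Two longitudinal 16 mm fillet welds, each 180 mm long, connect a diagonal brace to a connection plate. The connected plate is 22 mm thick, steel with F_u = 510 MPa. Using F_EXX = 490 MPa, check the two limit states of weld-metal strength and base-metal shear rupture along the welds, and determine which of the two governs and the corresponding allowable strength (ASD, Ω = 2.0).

t_e = 0.707 × 16 = 11.31 mm; L = 360 mm.
Weld metal: R_n/Ω = (1/2.0) × 0.6 × 490 × 11.31 × 360 × 10⁻³ = 598.6 kN.
Base metal (shear rupture): R_n/Ω = (1/2.0) × 0.6 × 510 × 22 × 360 × 10⁻³ = 1212 kN.
Governing: weld metal.

R_n/Ω ≈ 599 kN (weld metal governs)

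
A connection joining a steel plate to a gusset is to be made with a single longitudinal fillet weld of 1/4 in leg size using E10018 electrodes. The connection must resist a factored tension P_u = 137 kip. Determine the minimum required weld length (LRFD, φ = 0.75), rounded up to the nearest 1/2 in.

E100XX → F_EXX = 100 ksi.
Throat t_e = 0.707 × 0.25 = 0.1767 in.
φr_n = 0.75 × 0.6 × 100 × 0.1767 = 7.954 kip/in.
L_req = P_u / φr_n = 137 / 7.954 = 17.22 in total.
Round up → use L = 17.5 in.

L = 17.5 in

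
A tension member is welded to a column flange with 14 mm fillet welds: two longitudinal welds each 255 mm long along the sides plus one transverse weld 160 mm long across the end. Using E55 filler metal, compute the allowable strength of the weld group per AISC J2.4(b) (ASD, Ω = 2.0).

R_n/Ω ≈ 1100 kN

E55XX → F_EXX = 550 MPa.
t_e = 0.707 × 14 = 9.898 mm.
R_nwl = 0.6 × 550 × 9.898 × 510 × 10⁻³ = 1666 kN (longitudinal, 2 welds).
R_nwt = 0.6 × 550 × 9.898 × 160 × 10⁻³ = 522.6 kN (transverse, base value).
(i) R_nwl + R_nwt = 2188 kN; (ii) 0.85 R_nwl + 1.5 R_nwt = 2200 kN.
R_n = max = 2200 kN [governs: (ii)]; R_n/Ω = 1100 kN.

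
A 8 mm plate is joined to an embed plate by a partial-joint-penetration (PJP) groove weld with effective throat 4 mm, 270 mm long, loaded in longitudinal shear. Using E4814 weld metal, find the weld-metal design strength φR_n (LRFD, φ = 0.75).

E48XX → F_EXX = 480 MPa.
Effective throat (given) t_e = 4 mm.
A_we = 4 × 270 = 1080 mm².
F_nw = 0.6 F_EXX = 288 MPa.
φR_n = 0.75 × 288 × 1080 × 10⁻³ = 233.3 kN.

φR_n ≈ 233 kN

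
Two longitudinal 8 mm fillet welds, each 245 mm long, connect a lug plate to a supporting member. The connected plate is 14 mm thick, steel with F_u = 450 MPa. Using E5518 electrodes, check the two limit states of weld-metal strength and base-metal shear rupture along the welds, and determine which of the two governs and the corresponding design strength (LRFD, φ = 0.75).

E55XX → F_EXX = 550 MPa.
t_e = 0.707 × 8 = 5.656 mm; L = 490 mm.
Weld metal: φR_n = 0.75 × 0.6 × 550 × 5.656 × 490 × 10⁻³ = 685.9 kN.
Base metal (shear rupture): φR_n = 0.75 × 0.6 × 450 × 14 × 490 × 10⁻³ = 1389 kN.
Governing: weld metal.

φR_n ≈ 686 kN (weld metal governs)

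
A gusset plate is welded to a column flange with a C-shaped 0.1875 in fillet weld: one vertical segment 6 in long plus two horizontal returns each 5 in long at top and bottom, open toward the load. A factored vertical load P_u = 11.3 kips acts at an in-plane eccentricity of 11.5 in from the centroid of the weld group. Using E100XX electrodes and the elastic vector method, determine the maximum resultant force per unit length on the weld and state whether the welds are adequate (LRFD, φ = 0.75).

E100XX → F_EXX = 100 ksi.
Total weld length L_w = 16 in. Treat welds as unit-width lines.
Centroid: x̄ = 2×5×2.5 / 16 = 1.562 in from the vertical weld.
Polar moment about centroid: J = I_x + I_y = [6³/12 + 2×5×3²] + [6×1.562² + 2(5³/12 + 5×0.9375²)] = 152.3 in³.
Direct shear f_v = P/L_w = 11.3 / 16 = 0.7063 kip/in (vertical).
Torsion M = P·e = 11.3 × 11.5 = 129.95 kip·in.
Critical point at (x, y) = (3.438, 3) from centroid. f_tx = M·y/J = 2.56 kip/in; f_ty = M·x/J = 2.934 kip/in.
Resultant f_max = √[f_tx² + (f_v + f_ty)²] = √[2.56² + (0.7063 + 2.934)²] = 4.45 kip/in.
Capacity per unit length: φr_n = 0.75 × 0.6 × 100 × (0.707 × 0.1875) = 5.965 kip/in.
4.45 ≤ 5.965 → adequate.

f_max ≈ 4.45 kip/in; adequate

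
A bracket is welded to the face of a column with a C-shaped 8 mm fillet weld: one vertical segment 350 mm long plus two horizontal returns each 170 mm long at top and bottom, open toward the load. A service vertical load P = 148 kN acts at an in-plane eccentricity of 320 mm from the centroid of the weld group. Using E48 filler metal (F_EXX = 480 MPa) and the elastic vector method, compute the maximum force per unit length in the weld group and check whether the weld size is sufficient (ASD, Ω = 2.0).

Total weld length L_w = 690 mm. Treat welds as unit-width lines.
Centroid: x̄ = 2×170×85 / 690 = 41.88 mm from the vertical weld.
Polar moment about centroid: J = I_x + I_y = [350³/12 + 2×170×175²] + [350×41.88² + 2(170³/12 + 170×43.12²)] = 16050000 mm³.
Direct shear f_v = P/L_w = 148×10³ / 690 = 214.5 N/mm (vertical).
Torsion M = P·e = 148×10³ × 320 = 47360000 N·mm.
Critical point at (x, y) = (128.1, 175) from centroid. f_tx = M·y/J = 516.4 N/mm; f_ty = M·x/J = 378 N/mm.
Resultant f_max = √[f_tx² + (f_v + f_ty)²] = √[516.4² + (214.5 + 378)²] = 786 N/mm.
Capacity per unit length: r_n/Ω = (1/2.0) × 0.6 × 480 × (0.707 × 8) = 814.5 N/mm.
786 ≤ 814.5 → adequate.

f_max ≈ 786 N/mm; adequate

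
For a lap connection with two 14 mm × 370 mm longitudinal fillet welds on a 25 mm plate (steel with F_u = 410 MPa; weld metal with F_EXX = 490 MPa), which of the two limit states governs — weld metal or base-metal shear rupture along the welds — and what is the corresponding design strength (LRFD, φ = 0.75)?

t_e = 0.707 × 14 = 9.898 mm; L = 740 mm.
Weld metal: φR_n = 0.75 × 0.6 × 490 × 9.898 × 740 × 10⁻³ = 1615 kN.
Base metal (shear rupture): φR_n = 0.75 × 0.6 × 410 × 25 × 740 × 10⁻³ = 3413 kN.
Governing: weld metal.

φR_n ≈ 1620 kN (weld metal governs)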